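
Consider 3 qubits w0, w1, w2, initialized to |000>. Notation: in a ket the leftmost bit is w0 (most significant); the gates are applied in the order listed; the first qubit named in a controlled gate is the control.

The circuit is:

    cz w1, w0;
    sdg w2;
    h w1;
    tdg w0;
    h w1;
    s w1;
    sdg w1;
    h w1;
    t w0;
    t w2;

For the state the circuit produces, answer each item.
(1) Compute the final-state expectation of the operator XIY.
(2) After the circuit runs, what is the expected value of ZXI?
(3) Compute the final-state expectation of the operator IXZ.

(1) In the final state, XIY has expectation 0. Key observation: gates 4-9 undo each other exactly, leaving only the rest of the circuit to track.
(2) The observable ZXI averages to 1.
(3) The observable IXZ averages to 1.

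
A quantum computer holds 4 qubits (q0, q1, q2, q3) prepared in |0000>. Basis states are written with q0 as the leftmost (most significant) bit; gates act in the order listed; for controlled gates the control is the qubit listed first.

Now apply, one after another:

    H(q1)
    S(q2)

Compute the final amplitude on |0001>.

The final state's coefficient on |0001> equals 0.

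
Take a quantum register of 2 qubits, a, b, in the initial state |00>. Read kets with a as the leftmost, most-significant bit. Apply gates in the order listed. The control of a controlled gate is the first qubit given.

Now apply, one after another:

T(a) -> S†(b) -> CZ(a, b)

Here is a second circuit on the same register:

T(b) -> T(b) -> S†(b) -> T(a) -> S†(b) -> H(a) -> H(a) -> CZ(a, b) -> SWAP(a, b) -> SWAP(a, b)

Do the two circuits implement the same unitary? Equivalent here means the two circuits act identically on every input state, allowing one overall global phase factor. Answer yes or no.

Yes: on every input state the two circuits agree up to one overall phase factor.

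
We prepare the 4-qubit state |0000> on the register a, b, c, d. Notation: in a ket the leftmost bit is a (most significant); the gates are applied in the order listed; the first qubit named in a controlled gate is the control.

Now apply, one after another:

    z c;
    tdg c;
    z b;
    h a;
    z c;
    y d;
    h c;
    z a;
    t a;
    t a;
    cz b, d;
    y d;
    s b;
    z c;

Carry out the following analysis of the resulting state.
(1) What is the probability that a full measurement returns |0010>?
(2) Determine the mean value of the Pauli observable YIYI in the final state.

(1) Outcome |0010> occurs with probability 1/4.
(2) In the final state, YIYI has expectation 0.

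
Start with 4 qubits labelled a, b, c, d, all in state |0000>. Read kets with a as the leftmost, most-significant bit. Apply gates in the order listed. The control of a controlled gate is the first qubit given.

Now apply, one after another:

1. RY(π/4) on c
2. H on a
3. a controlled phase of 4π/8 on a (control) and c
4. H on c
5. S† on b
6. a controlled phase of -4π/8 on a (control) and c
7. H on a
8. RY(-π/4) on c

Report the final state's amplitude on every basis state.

The resulting statevector has amplitude 3/4 on |0000>, -1/4 - sqrt(2)*I/4 on |0010>, 1/4 on |1000>, 1/4 + sqrt(2)*I/4 on |1010>, and 0 on every other basis state.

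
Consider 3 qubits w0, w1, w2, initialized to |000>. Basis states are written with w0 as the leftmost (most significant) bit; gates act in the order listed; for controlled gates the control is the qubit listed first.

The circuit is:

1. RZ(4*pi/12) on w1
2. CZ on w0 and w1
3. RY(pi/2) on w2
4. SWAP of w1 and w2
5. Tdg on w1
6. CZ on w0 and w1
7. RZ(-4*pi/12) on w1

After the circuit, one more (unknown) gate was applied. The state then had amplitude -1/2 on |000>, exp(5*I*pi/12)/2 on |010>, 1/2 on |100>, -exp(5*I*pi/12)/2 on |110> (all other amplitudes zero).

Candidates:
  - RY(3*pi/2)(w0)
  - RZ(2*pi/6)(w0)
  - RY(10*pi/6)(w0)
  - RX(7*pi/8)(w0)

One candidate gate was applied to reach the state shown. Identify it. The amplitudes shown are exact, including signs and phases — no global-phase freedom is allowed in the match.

It was RY(3*pi/2)(w0) that produced the state shown.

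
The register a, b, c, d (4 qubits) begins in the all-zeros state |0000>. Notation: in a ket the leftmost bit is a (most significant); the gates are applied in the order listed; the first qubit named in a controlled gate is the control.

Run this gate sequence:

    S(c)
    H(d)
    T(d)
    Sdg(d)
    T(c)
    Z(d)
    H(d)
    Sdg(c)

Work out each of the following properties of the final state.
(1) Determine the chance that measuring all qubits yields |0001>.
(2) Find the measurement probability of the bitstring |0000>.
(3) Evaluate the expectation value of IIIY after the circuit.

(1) The probability of measuring |0001> is sqrt(2)/4 + 1/2.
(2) The probability of measuring |0000> is 1/2 - sqrt(2)/4.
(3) In the final state, IIIY has expectation -sqrt(2)/2.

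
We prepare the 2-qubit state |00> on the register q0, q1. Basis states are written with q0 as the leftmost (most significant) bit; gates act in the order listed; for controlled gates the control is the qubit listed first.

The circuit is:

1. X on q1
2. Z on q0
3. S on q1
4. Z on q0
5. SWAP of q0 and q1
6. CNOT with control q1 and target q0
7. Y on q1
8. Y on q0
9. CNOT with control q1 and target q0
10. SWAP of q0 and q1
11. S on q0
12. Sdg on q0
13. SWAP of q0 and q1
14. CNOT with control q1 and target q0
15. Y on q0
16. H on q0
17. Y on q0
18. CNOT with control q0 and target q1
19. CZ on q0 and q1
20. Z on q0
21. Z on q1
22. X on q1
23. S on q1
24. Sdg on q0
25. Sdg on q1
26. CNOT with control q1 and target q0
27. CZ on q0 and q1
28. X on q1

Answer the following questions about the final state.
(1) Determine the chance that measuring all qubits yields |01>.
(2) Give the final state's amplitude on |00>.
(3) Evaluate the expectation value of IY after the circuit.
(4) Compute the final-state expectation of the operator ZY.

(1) A full measurement returns |01> with probability 1/2. Key observation: steps 8-15 multiply out to the identity, so the circuit reduces to the remaining gates.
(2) |00> carries amplitude sqrt(2)/2 in the final state.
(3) The expectation value of IY is 1.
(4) The observable ZY averages to 1.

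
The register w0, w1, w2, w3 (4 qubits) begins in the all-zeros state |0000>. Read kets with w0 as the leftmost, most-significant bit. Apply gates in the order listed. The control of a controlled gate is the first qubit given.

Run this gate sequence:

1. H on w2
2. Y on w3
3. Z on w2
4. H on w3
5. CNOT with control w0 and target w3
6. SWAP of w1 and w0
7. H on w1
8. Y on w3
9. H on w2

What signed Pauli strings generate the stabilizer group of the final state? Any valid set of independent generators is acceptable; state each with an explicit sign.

The stabilizer group can be generated by +IXII, +IIIX, +ZIII, -IIZI, among other valid generating sets.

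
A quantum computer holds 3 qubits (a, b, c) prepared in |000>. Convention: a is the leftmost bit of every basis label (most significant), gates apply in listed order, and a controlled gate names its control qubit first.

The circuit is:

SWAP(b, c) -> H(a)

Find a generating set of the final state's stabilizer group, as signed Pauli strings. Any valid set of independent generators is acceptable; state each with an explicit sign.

One valid set of independent stabilizer generators is +XII, +IZI, +IIZ (any independent generating set of the same group is equally correct).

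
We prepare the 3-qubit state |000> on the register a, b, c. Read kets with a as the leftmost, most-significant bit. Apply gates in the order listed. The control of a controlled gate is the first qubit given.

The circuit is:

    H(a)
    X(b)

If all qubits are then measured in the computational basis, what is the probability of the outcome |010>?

The probability of measuring |010> is 1/2.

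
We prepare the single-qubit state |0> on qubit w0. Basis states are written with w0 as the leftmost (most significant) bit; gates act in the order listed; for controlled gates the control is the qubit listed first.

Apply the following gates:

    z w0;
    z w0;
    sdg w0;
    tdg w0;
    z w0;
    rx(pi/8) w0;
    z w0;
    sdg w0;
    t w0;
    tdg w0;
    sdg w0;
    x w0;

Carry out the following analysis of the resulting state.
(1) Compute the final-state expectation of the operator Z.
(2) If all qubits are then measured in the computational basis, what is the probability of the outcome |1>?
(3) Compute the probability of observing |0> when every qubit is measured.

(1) The observable Z averages to -sqrt(sqrt(2) + 2)/2.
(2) The probability of measuring |1> is cos(pi/16)**2.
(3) Outcome |0> occurs with probability sin(pi/16)**2.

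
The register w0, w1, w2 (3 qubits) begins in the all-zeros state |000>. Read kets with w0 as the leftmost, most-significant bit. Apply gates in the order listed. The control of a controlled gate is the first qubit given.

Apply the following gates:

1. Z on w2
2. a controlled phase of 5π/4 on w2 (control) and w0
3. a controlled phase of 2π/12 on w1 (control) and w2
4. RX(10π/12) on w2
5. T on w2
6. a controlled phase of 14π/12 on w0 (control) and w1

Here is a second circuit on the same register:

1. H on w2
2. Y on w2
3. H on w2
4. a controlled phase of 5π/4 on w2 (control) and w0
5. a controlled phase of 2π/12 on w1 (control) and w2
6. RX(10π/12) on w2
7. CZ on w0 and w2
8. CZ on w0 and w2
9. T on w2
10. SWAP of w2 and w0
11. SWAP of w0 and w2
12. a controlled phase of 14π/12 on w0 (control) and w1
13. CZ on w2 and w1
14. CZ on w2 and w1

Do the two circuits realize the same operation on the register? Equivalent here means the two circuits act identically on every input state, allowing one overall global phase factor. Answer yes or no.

No: there is an input state on which the two circuits produce genuinely different outputs (not merely differing by a phase).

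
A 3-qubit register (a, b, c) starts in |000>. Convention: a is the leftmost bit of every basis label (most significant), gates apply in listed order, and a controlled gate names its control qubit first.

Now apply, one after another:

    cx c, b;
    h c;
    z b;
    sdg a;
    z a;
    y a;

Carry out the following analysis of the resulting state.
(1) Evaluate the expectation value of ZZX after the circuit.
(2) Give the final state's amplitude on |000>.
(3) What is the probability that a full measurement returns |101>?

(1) The expectation value of ZZX is -1.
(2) The final state's coefficient on |000> equals 0.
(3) Outcome |101> occurs with probability 1/2.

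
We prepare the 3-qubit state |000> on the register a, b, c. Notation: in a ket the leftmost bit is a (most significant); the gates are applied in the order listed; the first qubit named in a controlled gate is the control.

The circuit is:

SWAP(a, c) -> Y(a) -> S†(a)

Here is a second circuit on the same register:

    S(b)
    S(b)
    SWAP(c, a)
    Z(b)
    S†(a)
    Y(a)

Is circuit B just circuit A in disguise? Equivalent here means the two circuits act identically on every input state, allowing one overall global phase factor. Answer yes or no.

No, they are not equivalent — no single phase factor reconciles the two unitaries.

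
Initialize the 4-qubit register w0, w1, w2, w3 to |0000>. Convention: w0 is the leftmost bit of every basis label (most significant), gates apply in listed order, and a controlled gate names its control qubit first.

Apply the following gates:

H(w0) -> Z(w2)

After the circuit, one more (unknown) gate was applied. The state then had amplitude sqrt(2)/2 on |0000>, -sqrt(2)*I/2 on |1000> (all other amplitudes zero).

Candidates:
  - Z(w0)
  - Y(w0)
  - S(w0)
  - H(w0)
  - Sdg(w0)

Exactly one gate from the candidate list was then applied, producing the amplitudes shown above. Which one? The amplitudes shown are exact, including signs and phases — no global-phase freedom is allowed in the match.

It was Sdg(w0) that produced the state shown.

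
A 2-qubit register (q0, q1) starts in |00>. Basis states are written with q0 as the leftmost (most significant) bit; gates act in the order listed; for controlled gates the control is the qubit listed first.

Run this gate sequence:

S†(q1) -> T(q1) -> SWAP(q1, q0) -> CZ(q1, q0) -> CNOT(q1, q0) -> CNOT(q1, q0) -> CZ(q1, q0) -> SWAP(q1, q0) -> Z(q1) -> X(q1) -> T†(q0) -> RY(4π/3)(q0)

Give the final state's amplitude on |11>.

The final state's coefficient on |11> equals sqrt(3)/2. Key observation: the block from step 3 through step 8 cancels to the identity and can be dropped.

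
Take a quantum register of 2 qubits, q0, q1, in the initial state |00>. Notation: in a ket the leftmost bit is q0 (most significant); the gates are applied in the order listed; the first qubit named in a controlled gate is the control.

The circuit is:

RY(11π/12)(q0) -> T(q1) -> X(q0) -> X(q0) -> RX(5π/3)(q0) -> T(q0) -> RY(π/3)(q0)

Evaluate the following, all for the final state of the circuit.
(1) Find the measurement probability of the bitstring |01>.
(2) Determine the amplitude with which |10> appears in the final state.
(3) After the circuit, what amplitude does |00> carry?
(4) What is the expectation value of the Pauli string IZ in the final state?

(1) The probability of measuring |01> is 0. Key observation: gates 3-4 undo each other exactly, leaving only the rest of the circuit to track.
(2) The final state's coefficient on |10> equals -3*sqrt(3*sqrt(2) + 6)*exp(I*pi/4)/16 - (1 + I)*sqrt(3*sqrt(2) + 6)/16 - sqrt(3*sqrt(2) + 6)*exp(3*I*pi/4)/16 - 3*sqrt(2 - sqrt(2))*exp(I*pi/4)/16 + sqrt(2 - sqrt(2))*(3 - I)/16 + 3*sqrt(2 - sqrt(2))*exp(3*I*pi/4)/16.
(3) The final state's coefficient on |00> equals (-3 - 3*I)*sqrt(sqrt(2) + 2)/16 + (3 - I)*sqrt(6 - 3*sqrt(2))/16 - sqrt(6 - 3*sqrt(2))*exp(3*I*pi/4)/16 + sqrt(6 - 3*sqrt(2))*exp(I*pi/4)/16 + sqrt(sqrt(2) + 2)*exp(3*I*pi/4)/16 + 3*sqrt(sqrt(2) + 2)*exp(I*pi/4)/16.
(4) In the final state, IZ has expectation 1.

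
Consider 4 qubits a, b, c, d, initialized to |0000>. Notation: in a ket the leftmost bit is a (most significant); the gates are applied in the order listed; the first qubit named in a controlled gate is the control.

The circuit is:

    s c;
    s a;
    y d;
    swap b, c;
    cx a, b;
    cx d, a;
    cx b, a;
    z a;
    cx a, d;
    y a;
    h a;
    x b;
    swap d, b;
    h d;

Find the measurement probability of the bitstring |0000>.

Outcome |0000> occurs with probability 1/4.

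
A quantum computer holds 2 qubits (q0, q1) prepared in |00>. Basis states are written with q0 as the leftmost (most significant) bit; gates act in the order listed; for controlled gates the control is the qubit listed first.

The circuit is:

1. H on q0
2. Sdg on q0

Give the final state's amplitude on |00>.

The amplitude on |00> is sqrt(2)/2.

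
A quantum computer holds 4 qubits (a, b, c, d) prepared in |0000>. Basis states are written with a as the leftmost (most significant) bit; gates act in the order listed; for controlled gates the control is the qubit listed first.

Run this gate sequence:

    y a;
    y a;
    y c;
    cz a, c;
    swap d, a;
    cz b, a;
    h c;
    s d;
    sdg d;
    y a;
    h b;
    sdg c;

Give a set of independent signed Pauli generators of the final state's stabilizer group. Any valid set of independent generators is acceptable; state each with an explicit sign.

One valid set of independent stabilizer generators is +IXII, +IIYI, -ZIII, +IIIZ (any independent generating set of the same group is equally correct).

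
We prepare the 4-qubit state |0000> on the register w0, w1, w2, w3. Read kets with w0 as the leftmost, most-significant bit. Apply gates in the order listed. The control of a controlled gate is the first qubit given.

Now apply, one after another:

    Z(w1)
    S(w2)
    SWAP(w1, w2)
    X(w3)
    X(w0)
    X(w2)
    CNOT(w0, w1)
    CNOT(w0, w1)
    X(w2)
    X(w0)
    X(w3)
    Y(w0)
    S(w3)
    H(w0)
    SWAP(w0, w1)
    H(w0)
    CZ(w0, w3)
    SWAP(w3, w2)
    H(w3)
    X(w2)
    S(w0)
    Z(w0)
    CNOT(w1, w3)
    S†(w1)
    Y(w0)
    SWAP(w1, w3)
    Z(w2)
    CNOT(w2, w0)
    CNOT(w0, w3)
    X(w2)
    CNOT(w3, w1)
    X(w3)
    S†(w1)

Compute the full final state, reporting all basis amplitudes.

The final amplitudes are sqrt(2)*I/4 on |0000>, sqrt(2)/4 on |0001>, 0 on |0010>, 0 on |0011>, sqrt(2)/4 on |0100>, -sqrt(2)*I/4 on |0101>, 0 on |0110>, 0 on |0111>, sqrt(2)*I/4 on |1000>, -sqrt(2)/4 on |1001>, 0 on |1010>, 0 on |1011>, sqrt(2)/4 on |1100>, sqrt(2)*I/4 on |1101>, 0 on |1110>, 0 on |1111>.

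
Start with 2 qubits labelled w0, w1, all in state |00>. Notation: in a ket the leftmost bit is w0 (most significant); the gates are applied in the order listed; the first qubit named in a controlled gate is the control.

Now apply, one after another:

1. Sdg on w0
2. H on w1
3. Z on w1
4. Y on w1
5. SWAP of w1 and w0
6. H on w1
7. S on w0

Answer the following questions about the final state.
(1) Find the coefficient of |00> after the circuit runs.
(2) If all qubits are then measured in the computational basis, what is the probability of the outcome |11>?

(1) The amplitude on |00> is I/2.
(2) The probability of measuring |11> is 1/4.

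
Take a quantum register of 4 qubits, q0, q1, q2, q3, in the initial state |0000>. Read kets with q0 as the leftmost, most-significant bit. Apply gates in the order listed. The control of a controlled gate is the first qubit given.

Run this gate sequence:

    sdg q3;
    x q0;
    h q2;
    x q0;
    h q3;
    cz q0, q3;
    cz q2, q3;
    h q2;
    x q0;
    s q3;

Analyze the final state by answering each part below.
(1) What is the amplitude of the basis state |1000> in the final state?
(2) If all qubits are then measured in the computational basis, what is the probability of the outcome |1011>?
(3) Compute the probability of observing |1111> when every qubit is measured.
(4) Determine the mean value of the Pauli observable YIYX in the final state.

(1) The final state's coefficient on |1000> equals sqrt(2)/2.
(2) Outcome |1011> occurs with probability 1/2.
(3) The probability of measuring |1111> is 0.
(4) The expectation value of YIYX is 0.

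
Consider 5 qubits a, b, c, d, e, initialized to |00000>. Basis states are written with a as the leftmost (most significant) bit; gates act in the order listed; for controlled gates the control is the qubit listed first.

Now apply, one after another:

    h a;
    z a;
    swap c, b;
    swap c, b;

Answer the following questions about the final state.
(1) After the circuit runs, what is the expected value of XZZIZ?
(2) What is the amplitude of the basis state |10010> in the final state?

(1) In the final state, XZZIZ has expectation -1. Key observation: the block from step 3 through step 4 cancels to the identity and can be dropped.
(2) The final state's coefficient on |10010> equals 0.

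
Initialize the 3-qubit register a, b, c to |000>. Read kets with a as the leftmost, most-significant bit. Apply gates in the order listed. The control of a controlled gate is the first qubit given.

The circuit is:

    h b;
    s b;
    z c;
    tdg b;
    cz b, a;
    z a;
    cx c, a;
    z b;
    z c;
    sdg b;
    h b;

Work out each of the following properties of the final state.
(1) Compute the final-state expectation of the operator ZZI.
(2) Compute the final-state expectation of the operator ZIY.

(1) In the final state, ZZI has expectation -sqrt(2)/2.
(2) In the final state, ZIY has expectation 0.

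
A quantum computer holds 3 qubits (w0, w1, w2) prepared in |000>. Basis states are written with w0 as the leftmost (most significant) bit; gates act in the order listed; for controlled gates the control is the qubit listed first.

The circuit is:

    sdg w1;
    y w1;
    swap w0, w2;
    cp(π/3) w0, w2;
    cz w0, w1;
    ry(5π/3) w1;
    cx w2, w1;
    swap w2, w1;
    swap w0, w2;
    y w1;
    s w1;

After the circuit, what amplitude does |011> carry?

The final state's coefficient on |011> equals 0.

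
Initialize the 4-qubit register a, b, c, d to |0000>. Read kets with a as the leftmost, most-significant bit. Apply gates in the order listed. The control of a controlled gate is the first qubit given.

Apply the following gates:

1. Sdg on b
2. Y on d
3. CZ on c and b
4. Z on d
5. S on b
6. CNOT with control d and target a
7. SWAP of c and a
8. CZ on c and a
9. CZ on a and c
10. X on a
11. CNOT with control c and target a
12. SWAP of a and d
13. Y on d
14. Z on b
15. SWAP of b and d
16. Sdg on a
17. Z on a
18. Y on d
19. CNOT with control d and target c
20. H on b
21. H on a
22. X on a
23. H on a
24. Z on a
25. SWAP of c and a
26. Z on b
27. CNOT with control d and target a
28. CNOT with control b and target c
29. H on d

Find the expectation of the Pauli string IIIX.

The expectation value of IIIX is -1. Key observation: gates 21-24 undo each other exactly, leaving only the rest of the circuit to track.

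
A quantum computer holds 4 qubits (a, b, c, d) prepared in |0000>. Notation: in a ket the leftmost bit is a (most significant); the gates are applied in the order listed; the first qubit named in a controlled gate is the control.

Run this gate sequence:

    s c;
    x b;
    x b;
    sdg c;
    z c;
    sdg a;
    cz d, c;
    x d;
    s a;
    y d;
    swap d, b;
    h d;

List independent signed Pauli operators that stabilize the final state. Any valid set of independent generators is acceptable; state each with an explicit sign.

The stabilizer group can be generated by +IIIX, +ZIII, +IZII, +IIZI, among other valid generating sets. Key observation: gates 1-4 undo each other exactly, leaving only the rest of the circuit to track.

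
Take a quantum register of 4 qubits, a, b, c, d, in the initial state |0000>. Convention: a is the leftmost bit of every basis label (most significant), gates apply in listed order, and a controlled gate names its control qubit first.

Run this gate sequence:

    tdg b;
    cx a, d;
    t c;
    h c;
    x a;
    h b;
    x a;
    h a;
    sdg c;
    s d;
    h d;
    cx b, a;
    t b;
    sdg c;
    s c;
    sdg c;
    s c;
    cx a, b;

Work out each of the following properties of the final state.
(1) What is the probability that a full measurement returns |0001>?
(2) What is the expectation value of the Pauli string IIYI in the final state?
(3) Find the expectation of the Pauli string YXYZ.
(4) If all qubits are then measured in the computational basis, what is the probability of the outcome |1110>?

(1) A full measurement returns |0001> with probability 1/16. Key observation: gates 14-17 undo each other exactly, leaving only the rest of the circuit to track.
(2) The observable IIYI averages to -1.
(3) In the final state, YXYZ has expectation 0.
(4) A full measurement returns |1110> with probability 1/16.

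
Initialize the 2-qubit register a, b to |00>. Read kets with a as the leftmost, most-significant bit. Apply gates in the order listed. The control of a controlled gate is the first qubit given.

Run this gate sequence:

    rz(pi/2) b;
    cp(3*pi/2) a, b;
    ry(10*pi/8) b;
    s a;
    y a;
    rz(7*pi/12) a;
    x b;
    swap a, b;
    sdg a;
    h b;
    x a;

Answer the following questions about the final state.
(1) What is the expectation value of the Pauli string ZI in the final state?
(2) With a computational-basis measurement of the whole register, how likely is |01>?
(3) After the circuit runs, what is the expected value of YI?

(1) In the final state, ZI has expectation -sqrt(2)/2.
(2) A full measurement returns |01> with probability 1/4 - sqrt(2)/8.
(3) The expectation value of YI is -sqrt(2)/2.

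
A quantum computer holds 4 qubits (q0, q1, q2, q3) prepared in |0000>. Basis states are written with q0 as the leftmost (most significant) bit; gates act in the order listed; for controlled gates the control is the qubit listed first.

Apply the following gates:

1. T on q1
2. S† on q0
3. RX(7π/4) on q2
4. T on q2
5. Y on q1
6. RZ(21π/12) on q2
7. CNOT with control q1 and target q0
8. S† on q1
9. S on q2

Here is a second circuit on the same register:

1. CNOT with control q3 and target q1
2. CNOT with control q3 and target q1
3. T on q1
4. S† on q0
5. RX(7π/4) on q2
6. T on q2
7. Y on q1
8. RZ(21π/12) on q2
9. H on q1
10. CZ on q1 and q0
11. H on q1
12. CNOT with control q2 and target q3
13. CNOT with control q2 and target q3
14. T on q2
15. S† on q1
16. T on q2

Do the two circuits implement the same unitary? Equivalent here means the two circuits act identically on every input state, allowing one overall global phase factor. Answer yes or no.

No — the two circuits implement different unitaries, even allowing a global phase.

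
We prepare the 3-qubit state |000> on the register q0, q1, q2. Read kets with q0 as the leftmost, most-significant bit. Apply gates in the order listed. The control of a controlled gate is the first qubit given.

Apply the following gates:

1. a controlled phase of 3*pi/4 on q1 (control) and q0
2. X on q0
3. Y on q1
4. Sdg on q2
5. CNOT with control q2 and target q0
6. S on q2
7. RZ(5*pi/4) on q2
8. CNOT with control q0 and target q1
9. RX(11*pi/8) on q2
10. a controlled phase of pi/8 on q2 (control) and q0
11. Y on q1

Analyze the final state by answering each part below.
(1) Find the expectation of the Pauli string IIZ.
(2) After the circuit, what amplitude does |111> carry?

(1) The expectation value of IIZ is -sqrt(2 - sqrt(2))/2.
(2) The final state's coefficient on |111> equals sin(5*pi/16).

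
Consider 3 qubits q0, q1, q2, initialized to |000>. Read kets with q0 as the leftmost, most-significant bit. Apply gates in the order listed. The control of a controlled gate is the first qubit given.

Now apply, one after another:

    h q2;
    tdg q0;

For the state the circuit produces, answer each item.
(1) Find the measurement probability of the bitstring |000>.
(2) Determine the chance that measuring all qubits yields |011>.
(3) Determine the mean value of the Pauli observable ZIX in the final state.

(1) The probability of measuring |000> is 1/2.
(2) The probability of measuring |011> is 0.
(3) In the final state, ZIX has expectation 1.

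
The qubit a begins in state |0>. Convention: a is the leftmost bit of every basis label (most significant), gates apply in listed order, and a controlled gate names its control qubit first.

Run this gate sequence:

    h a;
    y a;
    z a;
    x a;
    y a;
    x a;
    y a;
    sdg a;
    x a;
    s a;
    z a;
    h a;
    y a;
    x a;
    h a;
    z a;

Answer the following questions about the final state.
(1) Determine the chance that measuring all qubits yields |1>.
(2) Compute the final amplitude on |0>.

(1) A full measurement returns |1> with probability 1/2.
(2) |0> carries amplitude sqrt(2)*I/2 in the final state.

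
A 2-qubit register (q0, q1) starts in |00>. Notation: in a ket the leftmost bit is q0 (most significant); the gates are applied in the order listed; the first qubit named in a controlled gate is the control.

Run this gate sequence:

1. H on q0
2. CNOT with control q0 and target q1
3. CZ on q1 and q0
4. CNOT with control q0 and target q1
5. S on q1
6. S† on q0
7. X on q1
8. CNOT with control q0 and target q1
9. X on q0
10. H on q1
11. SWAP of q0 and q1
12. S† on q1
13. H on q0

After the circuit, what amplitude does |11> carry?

The amplitude on |11> is -sqrt(2)*I/2.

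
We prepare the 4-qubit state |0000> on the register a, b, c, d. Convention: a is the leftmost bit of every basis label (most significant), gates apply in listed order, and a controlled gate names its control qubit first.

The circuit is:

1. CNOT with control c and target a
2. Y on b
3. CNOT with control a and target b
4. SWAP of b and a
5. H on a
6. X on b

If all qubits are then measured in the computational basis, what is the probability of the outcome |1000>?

Outcome |1000> occurs with probability 0.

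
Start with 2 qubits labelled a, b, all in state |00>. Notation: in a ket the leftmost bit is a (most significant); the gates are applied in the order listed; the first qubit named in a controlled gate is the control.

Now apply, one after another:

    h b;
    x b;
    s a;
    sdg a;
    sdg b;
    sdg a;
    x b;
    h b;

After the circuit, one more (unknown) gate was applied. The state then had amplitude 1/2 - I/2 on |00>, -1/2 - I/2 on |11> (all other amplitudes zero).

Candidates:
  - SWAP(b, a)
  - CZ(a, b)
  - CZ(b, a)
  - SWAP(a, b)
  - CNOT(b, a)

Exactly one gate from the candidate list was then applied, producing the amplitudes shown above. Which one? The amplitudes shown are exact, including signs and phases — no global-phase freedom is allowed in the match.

The applied gate was CNOT(b, a).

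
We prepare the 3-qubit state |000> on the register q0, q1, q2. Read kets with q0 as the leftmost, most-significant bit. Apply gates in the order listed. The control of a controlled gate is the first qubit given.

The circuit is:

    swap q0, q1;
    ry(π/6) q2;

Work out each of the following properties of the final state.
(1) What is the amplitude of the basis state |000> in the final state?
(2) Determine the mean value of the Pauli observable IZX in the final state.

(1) The final state's coefficient on |000> equals sqrt(2)/4 + sqrt(6)/4.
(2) The expectation value of IZX is 1/2.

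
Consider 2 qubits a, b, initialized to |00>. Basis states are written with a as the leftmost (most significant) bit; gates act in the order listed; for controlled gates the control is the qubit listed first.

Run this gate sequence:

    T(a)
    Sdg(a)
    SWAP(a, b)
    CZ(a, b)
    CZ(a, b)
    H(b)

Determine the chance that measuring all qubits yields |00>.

The probability of measuring |00> is 1/2.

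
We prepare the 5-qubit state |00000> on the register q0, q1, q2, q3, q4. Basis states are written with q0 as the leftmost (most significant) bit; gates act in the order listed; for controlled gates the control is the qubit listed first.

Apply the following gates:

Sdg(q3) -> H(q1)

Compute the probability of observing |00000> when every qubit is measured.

The probability of measuring |00000> is 1/2.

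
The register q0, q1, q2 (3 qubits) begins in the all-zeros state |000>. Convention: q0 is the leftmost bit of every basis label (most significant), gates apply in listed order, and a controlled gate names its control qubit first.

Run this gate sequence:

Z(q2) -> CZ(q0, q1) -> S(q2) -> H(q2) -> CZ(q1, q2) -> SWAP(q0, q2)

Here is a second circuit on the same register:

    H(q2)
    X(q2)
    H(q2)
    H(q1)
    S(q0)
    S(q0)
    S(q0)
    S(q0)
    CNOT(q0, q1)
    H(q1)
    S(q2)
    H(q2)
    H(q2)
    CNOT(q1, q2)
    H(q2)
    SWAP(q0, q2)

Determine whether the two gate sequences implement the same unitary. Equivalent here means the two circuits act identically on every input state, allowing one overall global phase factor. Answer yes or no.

Yes: on every input state the two circuits agree up to one overall phase factor.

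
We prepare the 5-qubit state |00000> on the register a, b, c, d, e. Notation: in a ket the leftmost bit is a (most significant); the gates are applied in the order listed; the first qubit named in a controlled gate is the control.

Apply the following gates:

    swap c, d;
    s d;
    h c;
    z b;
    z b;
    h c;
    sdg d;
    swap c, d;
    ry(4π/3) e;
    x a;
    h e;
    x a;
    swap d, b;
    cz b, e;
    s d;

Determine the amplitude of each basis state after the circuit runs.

The resulting statevector has amplitude -sqrt(2)/4 + sqrt(6)/4 on |00000>, -sqrt(6)/4 - sqrt(2)/4 on |00001>, and 0 on every other basis state. Key observation: gates 1-8 undo each other exactly, leaving only the rest of the circuit to track.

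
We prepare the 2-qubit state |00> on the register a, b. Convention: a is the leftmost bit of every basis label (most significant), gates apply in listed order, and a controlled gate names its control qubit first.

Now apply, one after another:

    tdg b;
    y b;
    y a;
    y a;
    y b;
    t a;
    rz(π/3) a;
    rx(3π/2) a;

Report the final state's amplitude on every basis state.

After the circuit, the state carries amplitude sqrt(2)*exp(5*I*pi/6)/2 on |00>, 0 on |01>, -sqrt(2)*exp(I*pi/3)/2 on |10>, 0 on |11>. Key observation: the block from step 2 through step 5 cancels to the identity and can be dropped.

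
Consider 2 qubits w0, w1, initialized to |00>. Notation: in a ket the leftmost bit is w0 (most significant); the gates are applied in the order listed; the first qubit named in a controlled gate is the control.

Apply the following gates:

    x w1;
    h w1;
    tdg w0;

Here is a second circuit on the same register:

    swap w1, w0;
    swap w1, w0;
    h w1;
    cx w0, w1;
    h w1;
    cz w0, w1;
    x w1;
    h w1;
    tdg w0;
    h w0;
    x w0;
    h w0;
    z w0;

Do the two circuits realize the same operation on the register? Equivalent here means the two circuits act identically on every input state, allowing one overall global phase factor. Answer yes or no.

Yes — the two circuits implement the same unitary up to a global phase.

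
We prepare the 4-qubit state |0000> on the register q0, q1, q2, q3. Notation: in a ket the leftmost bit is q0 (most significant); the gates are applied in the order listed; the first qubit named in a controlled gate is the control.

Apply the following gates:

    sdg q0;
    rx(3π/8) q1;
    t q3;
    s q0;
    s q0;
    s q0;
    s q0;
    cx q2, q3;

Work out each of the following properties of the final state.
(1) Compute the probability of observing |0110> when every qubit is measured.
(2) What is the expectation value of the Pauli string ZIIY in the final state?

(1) Outcome |0110> occurs with probability 0. Key observation: gates 4-7 undo each other exactly, leaving only the rest of the circuit to track.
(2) The observable ZIIY averages to 0.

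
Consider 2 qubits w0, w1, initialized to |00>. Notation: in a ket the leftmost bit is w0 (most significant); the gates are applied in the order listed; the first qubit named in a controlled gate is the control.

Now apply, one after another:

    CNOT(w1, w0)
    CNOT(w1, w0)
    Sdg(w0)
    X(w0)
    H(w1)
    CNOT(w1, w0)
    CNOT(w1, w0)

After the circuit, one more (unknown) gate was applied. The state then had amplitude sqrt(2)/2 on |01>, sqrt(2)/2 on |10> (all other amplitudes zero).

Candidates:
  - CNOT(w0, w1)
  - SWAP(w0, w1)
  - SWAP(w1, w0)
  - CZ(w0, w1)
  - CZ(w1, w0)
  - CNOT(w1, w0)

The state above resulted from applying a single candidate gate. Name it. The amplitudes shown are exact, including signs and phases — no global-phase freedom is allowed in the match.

The unique candidate consistent with the amplitudes is CNOT(w1, w0).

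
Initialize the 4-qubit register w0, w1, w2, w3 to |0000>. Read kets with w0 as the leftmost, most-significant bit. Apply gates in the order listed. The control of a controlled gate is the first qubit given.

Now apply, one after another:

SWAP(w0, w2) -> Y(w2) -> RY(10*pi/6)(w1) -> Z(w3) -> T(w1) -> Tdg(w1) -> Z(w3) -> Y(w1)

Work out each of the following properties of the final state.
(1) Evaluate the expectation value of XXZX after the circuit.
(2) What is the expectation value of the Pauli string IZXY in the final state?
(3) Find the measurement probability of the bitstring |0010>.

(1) The expectation value of XXZX is 0. Key observation: gates 4-7 undo each other exactly, leaving only the rest of the circuit to track.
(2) The expectation value of IZXY is 0.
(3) Outcome |0010> occurs with probability 1/4.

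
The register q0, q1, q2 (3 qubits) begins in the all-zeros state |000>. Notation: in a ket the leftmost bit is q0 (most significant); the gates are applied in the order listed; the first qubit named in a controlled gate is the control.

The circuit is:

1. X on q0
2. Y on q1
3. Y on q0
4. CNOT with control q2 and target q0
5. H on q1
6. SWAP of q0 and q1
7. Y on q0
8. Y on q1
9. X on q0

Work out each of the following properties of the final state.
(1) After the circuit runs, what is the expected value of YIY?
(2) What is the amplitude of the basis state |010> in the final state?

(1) The observable YIY averages to 0.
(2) The final state's coefficient on |010> equals -sqrt(2)/2.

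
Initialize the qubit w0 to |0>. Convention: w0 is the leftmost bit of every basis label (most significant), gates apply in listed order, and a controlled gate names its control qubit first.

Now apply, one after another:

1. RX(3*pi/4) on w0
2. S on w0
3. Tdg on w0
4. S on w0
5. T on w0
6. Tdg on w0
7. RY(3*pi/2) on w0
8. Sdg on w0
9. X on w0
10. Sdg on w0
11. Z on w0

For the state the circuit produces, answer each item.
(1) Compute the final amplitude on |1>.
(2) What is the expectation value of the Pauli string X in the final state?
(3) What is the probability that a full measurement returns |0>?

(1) The amplitude on |1> is -sqrt(2)*sqrt(sqrt(2) + 2)*exp(3*I*pi/4)/4 - sqrt(2)*I*sqrt(2 - sqrt(2))/4.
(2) The expectation value of X is -sqrt(2)/2.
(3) Outcome |0> occurs with probability 1/4.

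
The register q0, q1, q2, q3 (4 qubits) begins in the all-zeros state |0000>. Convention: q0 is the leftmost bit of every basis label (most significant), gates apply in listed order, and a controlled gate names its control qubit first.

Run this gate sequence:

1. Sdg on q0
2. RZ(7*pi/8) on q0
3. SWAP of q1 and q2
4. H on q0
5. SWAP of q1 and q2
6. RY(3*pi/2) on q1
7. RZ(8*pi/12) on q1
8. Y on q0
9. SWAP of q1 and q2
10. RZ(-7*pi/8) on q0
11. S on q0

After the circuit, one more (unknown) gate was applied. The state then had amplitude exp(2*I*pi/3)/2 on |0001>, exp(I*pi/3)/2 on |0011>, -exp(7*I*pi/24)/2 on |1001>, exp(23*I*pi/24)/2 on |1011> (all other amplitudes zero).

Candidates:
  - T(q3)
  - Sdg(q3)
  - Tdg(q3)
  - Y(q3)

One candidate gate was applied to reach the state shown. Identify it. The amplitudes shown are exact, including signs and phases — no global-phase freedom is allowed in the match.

The unique candidate consistent with the amplitudes is Y(q3).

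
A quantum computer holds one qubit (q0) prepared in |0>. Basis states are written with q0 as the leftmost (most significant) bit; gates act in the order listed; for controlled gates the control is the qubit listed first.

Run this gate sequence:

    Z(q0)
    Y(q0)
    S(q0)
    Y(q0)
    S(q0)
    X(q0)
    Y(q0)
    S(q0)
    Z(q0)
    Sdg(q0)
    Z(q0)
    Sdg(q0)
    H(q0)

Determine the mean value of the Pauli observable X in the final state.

The expectation value of X is 1.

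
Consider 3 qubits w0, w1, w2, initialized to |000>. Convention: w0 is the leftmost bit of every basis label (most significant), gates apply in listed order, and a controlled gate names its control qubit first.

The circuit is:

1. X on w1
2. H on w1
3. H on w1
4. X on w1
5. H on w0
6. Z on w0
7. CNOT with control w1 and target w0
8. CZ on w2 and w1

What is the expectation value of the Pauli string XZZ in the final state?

In the final state, XZZ has expectation -1.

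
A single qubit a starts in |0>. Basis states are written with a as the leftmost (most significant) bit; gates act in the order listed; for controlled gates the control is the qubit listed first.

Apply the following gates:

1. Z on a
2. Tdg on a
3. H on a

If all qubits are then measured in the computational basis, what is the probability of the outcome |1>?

Outcome |1> occurs with probability 1/2.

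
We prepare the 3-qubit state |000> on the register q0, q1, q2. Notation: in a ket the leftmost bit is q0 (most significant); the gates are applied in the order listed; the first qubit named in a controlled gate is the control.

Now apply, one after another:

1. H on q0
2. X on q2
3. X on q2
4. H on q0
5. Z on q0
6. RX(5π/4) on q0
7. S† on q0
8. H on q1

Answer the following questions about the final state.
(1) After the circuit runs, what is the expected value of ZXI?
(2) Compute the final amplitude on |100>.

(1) The expectation value of ZXI is -sqrt(2)/2. Key observation: steps 1-4 multiply out to the identity, so the circuit reduces to the remaining gates.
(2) The amplitude on |100> is -sqrt(2*sqrt(2) + 4)/4.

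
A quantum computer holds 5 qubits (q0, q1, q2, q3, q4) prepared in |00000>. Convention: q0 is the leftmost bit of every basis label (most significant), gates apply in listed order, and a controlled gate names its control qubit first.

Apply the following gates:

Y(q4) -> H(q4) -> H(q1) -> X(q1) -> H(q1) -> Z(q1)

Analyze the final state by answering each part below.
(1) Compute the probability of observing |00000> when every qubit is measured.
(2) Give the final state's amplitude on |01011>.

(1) A full measurement returns |00000> with probability 1/2. Key observation: gates 3-6 undo each other exactly, leaving only the rest of the circuit to track.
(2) The amplitude on |01011> is 0.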